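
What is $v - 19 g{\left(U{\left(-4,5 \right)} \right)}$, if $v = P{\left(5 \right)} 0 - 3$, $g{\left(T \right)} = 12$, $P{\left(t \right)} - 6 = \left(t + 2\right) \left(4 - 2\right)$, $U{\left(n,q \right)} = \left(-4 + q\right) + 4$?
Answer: $-231$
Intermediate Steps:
$U{\left(n,q \right)} = q$
$P{\left(t \right)} = 10 + 2 t$ ($P{\left(t \right)} = 6 + \left(t + 2\right) \left(4 - 2\right) = 6 + \left(2 + t\right) 2 = 6 + \left(4 + 2 t\right) = 10 + 2 t$)
$v = -3$ ($v = \left(10 + 2 \cdot 5\right) 0 - 3 = \left(10 + 10\right) 0 - 3 = 20 \cdot 0 - 3 = 0 - 3 = -3$)
$v - 19 g{\left(U{\left(-4,5 \right)} \right)} = -3 - 228 = -231$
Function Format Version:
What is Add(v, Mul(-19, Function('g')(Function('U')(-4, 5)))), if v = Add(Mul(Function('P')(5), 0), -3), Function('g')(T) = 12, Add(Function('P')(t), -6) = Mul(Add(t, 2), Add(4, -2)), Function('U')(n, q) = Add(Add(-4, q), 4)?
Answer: -231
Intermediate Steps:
Function('U')(n, q) = q
Function('P')(t) = Add(10, Mul(2, t)) (Function('P')(t) = Add(6, Mul(Add(t, 2), Add(4, -2))) = Add(6, Mul(Add(2, t), 2)) = Add(6, Add(4, Mul(2, t))) = Add(10, Mul(2, t)))
v = -3 (v = Add(Mul(Add(10, Mul(2, 5)), 0), -3) = Add(Mul(Add(10, 10), 0), -3) = Add(Mul(20, 0), -3) = Add(0, -3) = -3)
Add(v, Mul(-19, Function('g')(Function('U')(-4, 5)))) = Add(-3, Mul(-19, 12)) = Add(-3, -228) = -231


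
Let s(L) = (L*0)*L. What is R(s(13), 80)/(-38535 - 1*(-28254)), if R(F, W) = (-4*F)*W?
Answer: 0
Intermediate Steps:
s(L) = 0 (s(L) = 0*L = 0)
R(F, W) = -4*F*W
R(s(13), 80)/(-38535 - 1*(-28254)) = (-4*0*80)/(-38535 - 1*(-28254)) = 0/(-38535 + 28254) = 0/(-10281) = 0*(-1/10281) = 0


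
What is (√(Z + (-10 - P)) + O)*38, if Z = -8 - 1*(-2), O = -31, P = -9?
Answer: -1178 + 38*I*√7 ≈ -1178.0 + 100.54*I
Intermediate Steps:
Z = -6 (Z = -8 + 2 = -6)
(√(Z + (-10 - P)) + O)*38 = (√(-6 + (-10 - 1*(-9))) - 31)*38 = (√(-6 + (-10 + 9)) - 31)*38 = (√(-6 - 1) - 31)*38 = (√(-7) - 31)*38 = (I*√7 - 31)*38 = (-31 + I*√7)*38 = -1178 + 38*I*√7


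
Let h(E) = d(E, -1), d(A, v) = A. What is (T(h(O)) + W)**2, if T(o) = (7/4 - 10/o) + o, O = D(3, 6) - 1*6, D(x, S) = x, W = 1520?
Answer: 333610225/144 ≈ 2.3167e+6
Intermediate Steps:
O = -3 (O = 3 - 1*6 = 3 - 6 = -3)
h(E) = E
T(o) = 7/4 + o - 10/o (T(o) = (7*(1/4) - 10/o) + o = (7/4 - 10/o) + o = 7/4 + o - 10/o)
(T(h(O)) + W)**2 = ((7/4 - 3 - 10/(-3)) + 1520)**2 = ((7/4 - 3 - 10*(-1/3)) + 1520)**2 = ((7/4 - 3 + 10/3) + 1520)**2 = (25/12 + 1520)**2 = (18265/12)**2 = 333610225/144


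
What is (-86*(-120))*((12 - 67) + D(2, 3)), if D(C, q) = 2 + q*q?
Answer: -454080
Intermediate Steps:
D(C, q) = 2 + q²
(-86*(-120))*((12 - 67) + D(2, 3)) = (-86*(-120))*((12 - 67) + (2 + 3²)) = 10320*(-55 + (2 + 9)) = 10320*(-55 + 11) = 10320*(-44) = -454080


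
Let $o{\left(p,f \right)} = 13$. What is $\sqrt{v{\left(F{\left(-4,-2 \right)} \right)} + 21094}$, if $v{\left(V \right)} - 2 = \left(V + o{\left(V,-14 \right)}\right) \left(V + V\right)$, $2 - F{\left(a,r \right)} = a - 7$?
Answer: $2 \sqrt{5443} \approx 147.55$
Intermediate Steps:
$F{\left(a,r \right)} = 9 - a$ ($F{\left(a,r \right)} = 2 - \left(a - 7\right) = 2 - \left(-7 + a\right) = 9 - a$)
$v{\left(V \right)} = 2 + 2 V \left(13 + V\right)$ ($v{\left(V \right)} = 2 + \left(V + 13\right) \left(V + V\right) = 2 + \left(13 + V\right) 2 V = 2 + 2 V \left(13 + V\right)$)
$\sqrt{v{\left(F{\left(-4,-2 \right)} \right)} + 21094} = \sqrt{\left(2 + 2 \left(9 - -4\right)^{2} + 26 \left(9 - -4\right)\right) + 21094} = \sqrt{\left(2 + 2 \left(9 + 4\right)^{2} + 26 \left(9 + 4\right)\right) + 21094} = \sqrt{\left(2 + 2 \cdot 13^{2} + 26 \cdot 13\right) + 21094} = \sqrt{\left(2 + 2 \cdot 169 + 338\right) + 21094} = \sqrt{\left(2 + 338 + 338\right) + 21094} = \sqrt{678 + 21094} = \sqrt{21772} = 2 \sqrt{5443}$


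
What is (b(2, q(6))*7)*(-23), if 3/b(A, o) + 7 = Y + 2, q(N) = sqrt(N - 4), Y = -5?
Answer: 483/10 ≈ 48.300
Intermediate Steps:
q(N) = sqrt(-4 + N)
b(A, o) = -3/10 (b(A, o) = 3/(-7 + (-5 + 2)) = 3/(-7 - 3) = 3/(-10) = 3*(-1/10) = -3/10)
(b(2, q(6))*7)*(-23) = -3/10*7*(-23) = -21/10*(-23) = 483/10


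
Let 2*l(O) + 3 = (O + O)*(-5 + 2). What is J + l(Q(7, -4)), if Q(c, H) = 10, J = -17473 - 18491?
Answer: -71991/2 ≈ -35996.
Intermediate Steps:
J = -35964
l(O) = -3/2 - 3*O (l(O) = -3/2 + ((O + O)*(-5 + 2))/2 = -3/2 + ((2*O)*(-3))/2 = -3/2 + (-6*O)/2 = -3/2 - 3*O)
J + l(Q(7, -4)) = -35964 + (-3/2 - 3*10) = -35964 + (-3/2 - 30) = -35964 - 63/2 = -71991/2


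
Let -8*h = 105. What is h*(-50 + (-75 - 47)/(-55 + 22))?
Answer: 6685/11 ≈ 607.73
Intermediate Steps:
h = -105/8 (h = -1/8*105 = -105/8 ≈ -13.125)
h*(-50 + (-75 - 47)/(-55 + 22)) = -105*(-50 + (-75 - 47)/(-55 + 22))/8 = -105*(-50 - 122/(-33))/8 = -105*(-50 - 122*(-1/33))/8 = -105*(-50 + 122/33)/8 = -105/8*(-1528/33) = 6685/11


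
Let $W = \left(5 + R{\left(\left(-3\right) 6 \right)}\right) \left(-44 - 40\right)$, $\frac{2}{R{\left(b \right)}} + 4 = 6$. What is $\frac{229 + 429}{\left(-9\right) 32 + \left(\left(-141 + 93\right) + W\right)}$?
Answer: $- \frac{47}{60} \approx -0.78333$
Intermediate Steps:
$R{\left(b \right)} = 1$ ($R{\left(b \right)} = \frac{2}{-4 + 6} = \frac{2}{2} = 2 \cdot \frac{1}{2} = 1$)
$W = -504$ ($W = \left(5 + 1\right) \left(-44 - 40\right) = 6 \left(-84\right) = -504$)
$\frac{229 + 429}{\left(-9\right) 32 + \left(\left(-141 + 93\right) + W\right)} = \frac{229 + 429}{\left(-9\right) 32 + \left(\left(-141 + 93\right) - 504\right)} = \frac{658}{-288 - 552} = \frac{658}{-840} = 658 \left(- \frac{1}{840}\right) = - \frac{47}{60}$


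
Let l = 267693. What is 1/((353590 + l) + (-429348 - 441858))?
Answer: -1/249923 ≈ -4.0012e-6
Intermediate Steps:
1/((353590 + l) + (-429348 - 441858)) = 1/((353590 + 267693) + (-429348 - 441858)) = 1/(621283 - 871206) = 1/(-249923) = -1/249923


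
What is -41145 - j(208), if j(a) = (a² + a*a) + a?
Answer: -127881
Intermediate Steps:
j(a) = a + 2*a² (j(a) = (a² + a²) + a = 2*a² + a = a + 2*a²)
-41145 - j(208) = -41145 - 208*(1 + 2*208) = -41145 - 208*(1 + 416) = -41145 - 208*417 = -41145 - 1*86736 = -41145 - 86736 = -127881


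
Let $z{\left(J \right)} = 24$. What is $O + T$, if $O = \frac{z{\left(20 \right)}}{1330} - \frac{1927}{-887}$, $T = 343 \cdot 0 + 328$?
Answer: $\frac{194764539}{589855} \approx 330.19$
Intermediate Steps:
$T = 328$ ($T = 0 + 328 = 328$)
$O = \frac{1292099}{589855}$ ($O = \frac{24}{1330} - \frac{1927}{-887} = 24 \cdot \frac{1}{1330} - - \frac{1927}{887} = \frac{12}{665} + \frac{1927}{887} = \frac{1292099}{589855} \approx 2.1905$)
$O + T = \frac{1292099}{589855} + 328 = \frac{194764539}{589855}$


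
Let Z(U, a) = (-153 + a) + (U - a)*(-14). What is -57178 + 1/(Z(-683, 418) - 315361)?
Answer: -17135217397/299682 ≈ -57178.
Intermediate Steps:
Z(U, a) = -153 - 14*U + 15*a (Z(U, a) = (-153 + a) + (-14*U + 14*a) = -153 - 14*U + 15*a)
-57178 + 1/(Z(-683, 418) - 315361) = -57178 + 1/((-153 - 14*(-683) + 15*418) - 315361) = -57178 + 1/((-153 + 9562 + 6270) - 315361) = -57178 + 1/(15679 - 315361) = -57178 + 1/(-299682) = -57178 - 1/299682 = -17135217397/299682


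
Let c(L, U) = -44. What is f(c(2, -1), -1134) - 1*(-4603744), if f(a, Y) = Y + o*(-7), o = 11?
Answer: 4602533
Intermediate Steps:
f(a, Y) = -77 + Y (f(a, Y) = Y + 11*(-7) = Y - 77 = -77 + Y)
f(c(2, -1), -1134) - 1*(-4603744) = (-77 - 1134) - 1*(-4603744) = -1211 + 4603744 = 4602533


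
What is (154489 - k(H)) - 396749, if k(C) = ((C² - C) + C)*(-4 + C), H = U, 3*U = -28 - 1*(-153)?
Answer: -8306645/27 ≈ -3.0765e+5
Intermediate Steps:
U = 125/3 (U = (-28 - 1*(-153))/3 = (-28 + 153)/3 = (⅓)*125 = 125/3 ≈ 41.667)
H = 125/3 ≈ 41.667
k(C) = C²*(-4 + C)
(154489 - k(H)) - 396749 = (154489 - (125/3)²*(-4 + 125/3)) - 396749 = (154489 - 15625*113/(9*3)) - 396749 = (154489 - 1*1765625/27) - 396749 = (154489 - 1765625/27) - 396749 = 2405578/27 - 396749 = -8306645/27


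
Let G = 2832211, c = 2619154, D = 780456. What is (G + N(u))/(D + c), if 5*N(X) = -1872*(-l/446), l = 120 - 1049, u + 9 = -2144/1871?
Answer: 3157045721/3790565150 ≈ 0.83287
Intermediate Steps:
u = -18983/1871 (u = -9 - 2144/1871 = -18983/1871 ≈ -10.146)
l = -929
N(X) = -869544/1115 (N(X) = (-1872/((-446/(-929))))/5 = (-1872/((-446*(-1/929))))/5 = (-1872/446/929)/5 = (-1872*929/446)/5 = (⅕)*(-869544/223) = -869544/1115)
(G + N(u))/(D + c) = (2832211 - 869544/1115)/(780456 + 2619154) = (3157045721/1115)/3399610 = (3157045721/1115)*(1/3399610) = 3157045721/3790565150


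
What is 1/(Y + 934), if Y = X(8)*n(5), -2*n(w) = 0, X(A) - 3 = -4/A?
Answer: 1/934 ≈ 0.0010707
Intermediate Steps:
X(A) = 3 - 4/A
n(w) = 0 (n(w) = -1/2*0 = 0)
Y = 0 (Y = (3 - 4/8)*0 = (3 - 4*1/8)*0 = (3 - 1/2)*0 = (5/2)*0 = 0)
1/(Y + 934) = 1/(0 + 934) = 1/934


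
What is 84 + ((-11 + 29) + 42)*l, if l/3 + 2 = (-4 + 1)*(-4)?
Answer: 1884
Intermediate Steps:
l = 30 (l = -6 + 3*((-4 + 1)*(-4)) = -6 + 3*(-3*(-4)) = -6 + 3*12 = -6 + 36 = 30)
84 + ((-11 + 29) + 42)*l = 84 + ((-11 + 29) + 42)*30 = 84 + (18 + 42)*30 = 84 + 60*30 = 84 + 1800 = 1884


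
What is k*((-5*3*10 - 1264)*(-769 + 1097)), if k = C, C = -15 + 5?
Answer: 4637920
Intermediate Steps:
C = -10
k = -10
k*((-5*3*10 - 1264)*(-769 + 1097)) = -10*(-5*3*10 - 1264)*(-769 + 1097) = -10*(-15*10 - 1264)*328 = -10*(-150 - 1264)*328 = -(-14140)*328 = -10*(-463792) = 4637920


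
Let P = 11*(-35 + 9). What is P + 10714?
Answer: 10428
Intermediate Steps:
P = -286 (P = 11*(-26) = -286)
P + 10714 = -286 + 10714 = 10428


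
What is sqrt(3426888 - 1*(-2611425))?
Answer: sqrt(6038313) ≈ 2457.3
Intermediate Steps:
sqrt(3426888 - 1*(-2611425)) = sqrt(3426888 + 2611425) = sqrt(6038313)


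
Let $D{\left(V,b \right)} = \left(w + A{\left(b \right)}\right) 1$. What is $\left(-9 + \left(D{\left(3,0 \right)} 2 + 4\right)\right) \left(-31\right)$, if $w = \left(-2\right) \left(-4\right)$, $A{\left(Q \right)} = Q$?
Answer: $-341$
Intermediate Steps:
$w = 8$
$D{\left(V,b \right)} = 8 + b$ ($D{\left(V,b \right)} = \left(8 + b\right) 1 = 8 + b$)
$\left(-9 + \left(D{\left(3,0 \right)} 2 + 4\right)\right) \left(-31\right) = \left(-9 + \left(\left(8 + 0\right) 2 + 4\right)\right) \left(-31\right) = \left(-9 + \left(8 \cdot 2 + 4\right)\right) \left(-31\right) = \left(-9 + \left(16 + 4\right)\right) \left(-31\right) = \left(-9 + 20\right) \left(-31\right) = 11 \left(-31\right) = -341$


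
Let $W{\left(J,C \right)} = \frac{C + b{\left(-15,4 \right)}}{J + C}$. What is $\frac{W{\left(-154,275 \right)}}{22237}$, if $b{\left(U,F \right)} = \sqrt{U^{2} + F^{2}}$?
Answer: $\frac{25}{244607} + \frac{\sqrt{241}}{2690677} \approx 0.00010797$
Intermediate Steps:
$b{\left(U,F \right)} = \sqrt{F^{2} + U^{2}}$
$W{\left(J,C \right)} = \frac{C + \sqrt{241}}{C + J}$ ($W{\left(J,C \right)} = \frac{C + \sqrt{4^{2} + \left(-15\right)^{2}}}{J + C} = \frac{C + \sqrt{16 + 225}}{C + J} = \frac{C + \sqrt{241}}{C + J}$)
$\frac{W{\left(-154,275 \right)}}{22237} = \frac{\frac{1}{275 - 154} \left(275 + \sqrt{241}\right)}{22237} = \frac{275 + \sqrt{241}}{121} \cdot \frac{1}{22237} = \left(\frac{25}{11} + \frac{\sqrt{241}}{121}\right) \frac{1}{22237} = \frac{25}{244607} + \frac{\sqrt{241}}{2690677}$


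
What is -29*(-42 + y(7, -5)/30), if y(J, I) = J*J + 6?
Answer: 6989/6 ≈ 1164.8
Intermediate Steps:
y(J, I) = 6 + J² (y(J, I) = J² + 6 = 6 + J²)
-29*(-42 + y(7, -5)/30) = -29*(-42 + (6 + 7²)/30) = -29*(-42 + (6 + 49)*(1/30)) = -29*(-42 + 55*(1/30)) = -29*(-42 + 11/6) = -29*(-241/6) = 6989/6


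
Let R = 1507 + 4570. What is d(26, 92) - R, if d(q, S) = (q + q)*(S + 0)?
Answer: -1293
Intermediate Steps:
d(q, S) = 2*S*q (d(q, S) = (2*q)*S = 2*S*q)
R = 6077
d(26, 92) - R = 2*92*26 - 1*6077 = 4784 - 6077 = -1293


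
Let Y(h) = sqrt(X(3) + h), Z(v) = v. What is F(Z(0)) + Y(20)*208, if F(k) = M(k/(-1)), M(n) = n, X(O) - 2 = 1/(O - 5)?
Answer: 104*sqrt(86) ≈ 964.46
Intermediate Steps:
X(O) = 2 + 1/(-5 + O) (X(O) = 2 + 1/(O - 5) = 2 + 1/(-5 + O))
F(k) = -k (F(k) = k/(-1) = k*(-1) = -k)
Y(h) = sqrt(3/2 + h) (Y(h) = sqrt((-9 + 2*3)/(-5 + 3) + h) = sqrt((-9 + 6)/(-2) + h) = sqrt(-1/2*(-3) + h) = sqrt(3/2 + h))
F(Z(0)) + Y(20)*208 = -1*0 + (sqrt(6 + 4*20)/2)*208 = 0 + (sqrt(6 + 80)/2)*208 = 0 + (sqrt(86)/2)*208 = 0 + 104*sqrt(86) = 104*sqrt(86)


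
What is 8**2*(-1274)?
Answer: -81536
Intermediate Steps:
8**2*(-1274) = 64*(-1274) = -81536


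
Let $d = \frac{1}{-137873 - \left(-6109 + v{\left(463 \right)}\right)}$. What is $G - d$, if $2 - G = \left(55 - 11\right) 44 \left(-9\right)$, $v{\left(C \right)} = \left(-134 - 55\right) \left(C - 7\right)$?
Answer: $\frac{794277081}{45580} \approx 17426.0$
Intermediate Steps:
$v{\left(C \right)} = 1323 - 189 C$ ($v{\left(C \right)} = - 189 \left(-7 + C\right) = 1323 - 189 C$)
$d = - \frac{1}{45580}$ ($d = \frac{1}{-137873 + \left(6109 - \left(1323 - 87507\right)\right)} = \frac{1}{-137873 + \left(6109 - -86184\right)} = \frac{1}{-137873 + \left(6109 + 86184\right)} = \frac{1}{-137873 + 92293} = \frac{1}{-45580} = - \frac{1}{45580} \approx -2.1939 \cdot 10^{-5}$)
$G = 17426$ ($G = 2 - \left(55 - 11\right) 44 \left(-9\right) = 2 - 44 \cdot 44 \left(-9\right) = 2 - 1936 \left(-9\right) = 2 - -17424 = 2 + 17424 = 17426$)
$G - d = 17426 - - \frac{1}{45580} = 17426 + \frac{1}{45580} = \frac{794277081}{45580}$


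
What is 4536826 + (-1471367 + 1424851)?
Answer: 4490310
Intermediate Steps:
4536826 + (-1471367 + 1424851) = 4536826 - 46516 = 4490310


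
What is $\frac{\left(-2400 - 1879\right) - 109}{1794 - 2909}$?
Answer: $\frac{4388}{1115} \approx 3.9354$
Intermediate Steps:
$\frac{\left(-2400 - 1879\right) - 109}{1794 - 2909} = \frac{-4279 - 109}{-1115} = \left(-4388\right) \left(- \frac{1}{1115}\right) = \frac{4388}{1115}$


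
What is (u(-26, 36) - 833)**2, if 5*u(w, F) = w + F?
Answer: 690561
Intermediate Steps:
u(w, F) = F/5 + w/5 (u(w, F) = (w + F)/5 = (F + w)/5 = F/5 + w/5)
(u(-26, 36) - 833)**2 = (((1/5)*36 + (1/5)*(-26)) - 833)**2 = ((36/5 - 26/5) - 833)**2 = (2 - 833)**2 = (-831)**2 = 690561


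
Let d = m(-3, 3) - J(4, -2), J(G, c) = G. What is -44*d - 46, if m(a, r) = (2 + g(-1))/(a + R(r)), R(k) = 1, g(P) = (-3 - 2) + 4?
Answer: 152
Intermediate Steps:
g(P) = -1 (g(P) = -5 + 4 = -1)
m(a, r) = 1/(1 + a) (m(a, r) = (2 - 1)/(a + 1) = 1/(1 + a))
d = -9/2 (d = 1/(1 - 3) - 1*4 = 1/(-2) - 4 = -½ - 4 = -9/2 ≈ -4.5000)
-44*d - 46 = -44*(-9/2) - 46 = 198 - 46 = 152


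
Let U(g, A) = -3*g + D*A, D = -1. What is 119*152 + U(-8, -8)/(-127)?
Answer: 2297144/127 ≈ 18088.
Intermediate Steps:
U(g, A) = -A - 3*g (U(g, A) = -3*g - A = -A - 3*g)
119*152 + U(-8, -8)/(-127) = 119*152 + (-1*(-8) - 3*(-8))/(-127) = 18088 + (8 + 24)*(-1/127) = 18088 + 32*(-1/127) = 18088 - 32/127 = 2297144/127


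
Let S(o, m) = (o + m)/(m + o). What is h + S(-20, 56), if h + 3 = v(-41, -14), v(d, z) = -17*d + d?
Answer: 654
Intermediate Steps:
S(o, m) = 1 (S(o, m) = (m + o)/(m + o) = 1)
v(d, z) = -16*d
h = 653 (h = -3 - 16*(-41) = -3 + 656 = 653)
h + S(-20, 56) = 653 + 1 = 654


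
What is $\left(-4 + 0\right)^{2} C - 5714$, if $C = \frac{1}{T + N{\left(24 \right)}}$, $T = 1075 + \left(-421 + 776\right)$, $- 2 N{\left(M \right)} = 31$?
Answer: $- \frac{16164874}{2829} \approx -5714.0$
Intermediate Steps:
$N{\left(M \right)} = - \frac{31}{2}$ ($N{\left(M \right)} = \left(- \frac{1}{2}\right) 31 = - \frac{31}{2}$)
$T = 1430$ ($T = 1075 + 355 = 1430$)
$C = \frac{2}{2829}$ ($C = \frac{1}{1430 - \frac{31}{2}} = \frac{1}{\frac{2829}{2}} = \frac{2}{2829} \approx 0.00070696$)
$\left(-4 + 0\right)^{2} C - 5714 = \left(-4 + 0\right)^{2} \cdot \frac{2}{2829} - 5714 = \left(-4\right)^{2} \cdot \frac{2}{2829} - 5714 = 16 \cdot \frac{2}{2829} - 5714 = \frac{32}{2829} - 5714 = - \frac{16164874}{2829}$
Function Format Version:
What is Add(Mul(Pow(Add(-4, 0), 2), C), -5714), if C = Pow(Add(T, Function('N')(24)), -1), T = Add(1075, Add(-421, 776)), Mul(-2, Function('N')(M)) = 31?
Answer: Rational(-16164874, 2829) ≈ -5714.0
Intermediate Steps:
Function('N')(M) = Rational(-31, 2) (Function('N')(M) = Mul(Rational(-1, 2), 31) = Rational(-31, 2))
T = 1430 (T = Add(1075, 355) = 1430)
C = Rational(2, 2829) (C = Pow(Add(1430, Rational(-31, 2)), -1) = Pow(Rational(2829, 2), -1) = Rational(2, 2829) ≈ 0.00070696)
Add(Mul(Pow(Add(-4, 0), 2), C), -5714) = Add(Mul(Pow(Add(-4, 0), 2), Rational(2, 2829)), -5714) = Add(Mul(Pow(-4, 2), Rational(2, 2829)), -5714) = Add(Mul(16, Rational(2, 2829)), -5714) = Add(Rational(32, 2829), -5714) = Rational(-16164874, 2829)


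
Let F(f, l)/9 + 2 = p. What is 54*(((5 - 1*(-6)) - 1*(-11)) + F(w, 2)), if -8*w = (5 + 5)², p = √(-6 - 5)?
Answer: 216 + 486*I*√11 ≈ 216.0 + 1611.9*I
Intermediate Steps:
p = I*√11 (p = √(-11) = I*√11 ≈ 3.3166*I)
w = -25/2 (w = -(5 + 5)²/8 = -⅛*10² = -⅛*100 = -25/2 ≈ -12.500)
F(f, l) = -18 + 9*I*√11 (F(f, l) = -18 + 9*(I*√11) = -18 + 9*I*√11)
54*(((5 - 1*(-6)) - 1*(-11)) + F(w, 2)) = 54*(((5 - 1*(-6)) - 1*(-11)) + (-18 + 9*I*√11)) = 54*(((5 + 6) + 11) + (-18 + 9*I*√11)) = 54*((11 + 11) + (-18 + 9*I*√11)) = 54*(22 + (-18 + 9*I*√11)) = 54*(4 + 9*I*√11) = 216 + 486*I*√11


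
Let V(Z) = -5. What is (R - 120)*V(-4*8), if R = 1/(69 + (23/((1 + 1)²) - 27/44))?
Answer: 978490/1631 ≈ 599.93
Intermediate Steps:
R = 22/1631 (R = 1/(69 + (23/(2²) - 27*1/44)) = 1/(69 + (23/4 - 27/44)) = 1/(69 + 113/22) = 1/(1631/22) = 22/1631 ≈ 0.013489)
(R - 120)*V(-4*8) = (22/1631 - 120)*(-5) = -195698/1631*(-5) = 978490/1631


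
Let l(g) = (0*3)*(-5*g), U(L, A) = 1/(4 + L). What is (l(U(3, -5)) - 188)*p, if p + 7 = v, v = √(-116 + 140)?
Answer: 1316 - 376*√6 ≈ 394.99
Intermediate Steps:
v = 2*√6 (v = √24 = 2*√6 ≈ 4.8990)
p = -7 + 2*√6 ≈ -2.1010
l(g) = 0 (l(g) = 0*(-5*g) = 0)
(l(U(3, -5)) - 188)*p = (0 - 188)*(-7 + 2*√6) = -188*(-7 + 2*√6) = 1316 - 376*√6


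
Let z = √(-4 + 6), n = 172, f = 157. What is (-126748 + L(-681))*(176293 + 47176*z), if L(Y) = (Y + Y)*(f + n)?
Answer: -101341325878 - 27118934896*√2 ≈ -1.3969e+11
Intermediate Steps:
z = √2 ≈ 1.4142
L(Y) = 658*Y (L(Y) = (Y + Y)*(157 + 172) = (2*Y)*329 = 658*Y)
(-126748 + L(-681))*(176293 + 47176*z) = (-126748 + 658*(-681))*(176293 + 47176*√2) = (-126748 - 448098)*(176293 + 47176*√2) = -574846*(176293 + 47176*√2) = -101341325878 - 27118934896*√2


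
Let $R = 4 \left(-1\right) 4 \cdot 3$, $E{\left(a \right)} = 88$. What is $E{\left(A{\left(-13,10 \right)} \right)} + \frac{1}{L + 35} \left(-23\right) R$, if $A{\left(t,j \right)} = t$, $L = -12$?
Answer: $136$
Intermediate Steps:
$R = -48$ ($R = 4 \left(\left(-4\right) 3\right) = 4 \left(-12\right) = -48$)
$E{\left(A{\left(-13,10 \right)} \right)} + \frac{1}{L + 35} \left(-23\right) R = 88 + \frac{1}{-12 + 35} \left(-23\right) \left(-48\right) = 88 + \frac{1}{23} \left(-23\right) \left(-48\right) = 88 - -48 = 88 + 48 = 136$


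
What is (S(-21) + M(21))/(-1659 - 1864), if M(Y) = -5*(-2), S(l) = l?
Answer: 11/3523 ≈ 0.0031223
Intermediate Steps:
M(Y) = 10
(S(-21) + M(21))/(-1659 - 1864) = (-21 + 10)/(-1659 - 1864) = -11/(-3523) = -11*(-1/3523) = 11/3523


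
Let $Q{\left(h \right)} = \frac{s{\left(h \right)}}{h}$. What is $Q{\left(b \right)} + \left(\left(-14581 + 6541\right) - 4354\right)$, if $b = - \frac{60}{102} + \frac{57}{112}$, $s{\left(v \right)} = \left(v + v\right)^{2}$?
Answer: $- \frac{5899695}{476} \approx -12394.0$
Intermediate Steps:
$s{\left(v \right)} = 4 v^{2}$ ($s{\left(v \right)} = \left(2 v\right)^{2} = 4 v^{2}$)
$b = - \frac{151}{1904}$ ($b = \left(-60\right) \frac{1}{102} + 57 \cdot \frac{1}{112} = - \frac{10}{17} + \frac{57}{112} = - \frac{151}{1904} \approx -0.079307$)
$Q{\left(h \right)} = 4 h$ ($Q{\left(h \right)} = \frac{4 h^{2}}{h} = 4 h$)
$Q{\left(b \right)} + \left(\left(-14581 + 6541\right) - 4354\right) = 4 \left(- \frac{151}{1904}\right) + \left(\left(-14581 + 6541\right) - 4354\right) = - \frac{151}{476} - 12394 = - \frac{5899695}{476}$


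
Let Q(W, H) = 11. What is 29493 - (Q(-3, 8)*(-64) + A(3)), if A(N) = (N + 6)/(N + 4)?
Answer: 211370/7 ≈ 30196.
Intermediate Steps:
A(N) = (6 + N)/(4 + N)
29493 - (Q(-3, 8)*(-64) + A(3)) = 29493 - (11*(-64) + (6 + 3)/(4 + 3)) = 29493 - (-704 + 9/7) = 29493 - 1*(-4919/7) = 29493 + 4919/7 = 211370/7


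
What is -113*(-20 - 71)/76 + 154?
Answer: 21987/76 ≈ 289.30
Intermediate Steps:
-113*(-20 - 71)/76 + 154 = -(-10283)/76 + 154 = -113*(-91/76) + 154 = 10283/76 + 154 = 21987/76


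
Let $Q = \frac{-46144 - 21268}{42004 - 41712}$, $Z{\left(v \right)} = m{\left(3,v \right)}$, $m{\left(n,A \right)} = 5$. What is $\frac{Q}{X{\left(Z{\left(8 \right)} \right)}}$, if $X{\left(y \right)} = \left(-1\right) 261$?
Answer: $\frac{16853}{19053} \approx 0.88453$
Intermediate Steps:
$Z{\left(v \right)} = 5$
$X{\left(y \right)} = -261$
$Q = - \frac{16853}{73}$ ($Q = - \frac{67412}{292} = \left(-67412\right) \frac{1}{292} = - \frac{16853}{73} \approx -230.86$)
$\frac{Q}{X{\left(Z{\left(8 \right)} \right)}} = - \frac{16853}{73 \left(-261\right)} = \left(- \frac{16853}{73}\right) \left(- \frac{1}{261}\right) = \frac{16853}{19053}$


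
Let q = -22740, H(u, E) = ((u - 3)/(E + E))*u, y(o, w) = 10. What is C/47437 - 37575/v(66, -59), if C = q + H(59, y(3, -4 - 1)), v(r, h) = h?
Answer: 8905566809/13993915 ≈ 636.39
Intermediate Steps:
H(u, E) = u*(-3 + u)/(2*E) (H(u, E) = ((-3 + u)/((2*E)))*u = ((-3 + u)*(1/(2*E)))*u = ((-3 + u)/(2*E))*u = u*(-3 + u)/(2*E))
C = -112874/5 (C = -22740 + (½)*59*(-3 + 59)/10 = -22740 + (½)*59*(⅒)*56 = -22740 + 826/5 = -112874/5 ≈ -22575.)
C/47437 - 37575/v(66, -59) = -112874/5/47437 - 37575/(-59) = -112874/5*1/47437 - 37575*(-1/59) = -112874/237185 + 37575/59 = 8905566809/13993915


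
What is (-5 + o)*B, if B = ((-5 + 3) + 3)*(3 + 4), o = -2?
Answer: -49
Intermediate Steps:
B = 7 (B = (-2 + 3)*7 = 1*7 = 7)
(-5 + o)*B = (-5 - 2)*7 = -7*7 = -49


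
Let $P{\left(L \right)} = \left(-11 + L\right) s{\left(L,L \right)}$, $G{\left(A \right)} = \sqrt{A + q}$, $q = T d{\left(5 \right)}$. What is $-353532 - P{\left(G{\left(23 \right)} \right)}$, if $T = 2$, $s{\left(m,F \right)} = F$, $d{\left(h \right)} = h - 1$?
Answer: $-353563 + 11 \sqrt{31} \approx -3.535 \cdot 10^{5}$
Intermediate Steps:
$d{\left(h \right)} = -1 + h$ ($d{\left(h \right)} = h - 1 = -1 + h$)
$q = 8$ ($q = 2 \left(-1 + 5\right) = 2 \cdot 4 = 8$)
$G{\left(A \right)} = \sqrt{8 + A}$ ($G{\left(A \right)} = \sqrt{A + 8} = \sqrt{8 + A}$)
$P{\left(L \right)} = L \left(-11 + L\right)$ ($P{\left(L \right)} = \left(-11 + L\right) L = L \left(-11 + L\right)$)
$-353532 - P{\left(G{\left(23 \right)} \right)} = -353532 - \sqrt{8 + 23} \left(-11 + \sqrt{8 + 23}\right) = -353532 - \sqrt{31} \left(-11 + \sqrt{31}\right)$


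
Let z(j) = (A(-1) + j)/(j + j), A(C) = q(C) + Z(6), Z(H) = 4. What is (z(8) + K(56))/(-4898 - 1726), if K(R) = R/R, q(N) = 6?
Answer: -17/52992 ≈ -0.00032080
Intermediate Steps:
A(C) = 10 (A(C) = 6 + 4 = 10)
K(R) = 1
z(j) = (10 + j)/(2*j) (z(j) = (10 + j)/(j + j) = (10 + j)/((2*j)) = (10 + j)*(1/(2*j)) = (10 + j)/(2*j))
(z(8) + K(56))/(-4898 - 1726) = ((1/2)*(10 + 8)/8 + 1)/(-4898 - 1726) = ((1/2)*(1/8)*18 + 1)/(-6624) = (9/8 + 1)*(-1/6624) = (17/8)*(-1/6624) = -17/52992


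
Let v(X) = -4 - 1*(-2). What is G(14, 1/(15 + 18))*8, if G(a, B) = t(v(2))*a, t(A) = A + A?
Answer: -448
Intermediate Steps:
v(X) = -2 (v(X) = -4 + 2 = -2)
t(A) = 2*A
G(a, B) = -4*a (G(a, B) = (2*(-2))*a = -4*a)
G(14, 1/(15 + 18))*8 = -4*14*8 = -56*8 = -448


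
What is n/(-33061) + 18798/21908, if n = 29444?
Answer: -11789237/362150194 ≈ -0.032553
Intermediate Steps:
n/(-33061) + 18798/21908 = 29444/(-33061) + 18798/21908 = 29444*(-1/33061) + 18798*(1/21908) = -29444/33061 + 9399/10954 = -11789237/362150194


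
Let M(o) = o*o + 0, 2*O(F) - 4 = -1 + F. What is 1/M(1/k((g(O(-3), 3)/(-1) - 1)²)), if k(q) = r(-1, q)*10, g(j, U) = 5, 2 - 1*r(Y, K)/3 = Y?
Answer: 8100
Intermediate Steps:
r(Y, K) = 6 - 3*Y
O(F) = 3/2 + F/2 (O(F) = 2 + (-1 + F)/2 = 2 + (-½ + F/2) = 3/2 + F/2)
k(q) = 90 (k(q) = (6 - 3*(-1))*10 = (6 + 3)*10 = 9*10 = 90)
M(o) = o² (M(o) = o² + 0 = o²)
1/M(1/k((g(O(-3), 3)/(-1) - 1)²)) = 1/((1/90)²) = 1/(1/8100) = 8100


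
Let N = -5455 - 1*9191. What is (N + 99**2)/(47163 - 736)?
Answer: -285/2731 ≈ -0.10436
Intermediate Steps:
N = -14646 (N = -5455 - 9191 = -14646)
(N + 99**2)/(47163 - 736) = (-14646 + 99**2)/(47163 - 736) = (-14646 + 9801)/46427 = -4845*1/46427 = -285/2731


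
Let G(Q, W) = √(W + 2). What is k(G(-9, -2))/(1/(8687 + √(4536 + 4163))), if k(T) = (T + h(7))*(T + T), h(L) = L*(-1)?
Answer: 0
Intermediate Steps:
G(Q, W) = √(2 + W)
h(L) = -L
k(T) = 2*T*(-7 + T) (k(T) = (T - 1*7)*(T + T) = (T - 7)*(2*T) = (-7 + T)*(2*T) = 2*T*(-7 + T))
k(G(-9, -2))/(1/(8687 + √(4536 + 4163))) = (2*√(2 - 2)*(-7 + √(2 - 2)))/(1/(8687 + √(4536 + 4163))) = (2*√0*(-7 + √0))/(1/(8687 + √8699)) = (2*0*(-7 + 0))*(8687 + √8699) = (2*0*(-7))*(8687 + √8699) = 0*(8687 + √8699) = 0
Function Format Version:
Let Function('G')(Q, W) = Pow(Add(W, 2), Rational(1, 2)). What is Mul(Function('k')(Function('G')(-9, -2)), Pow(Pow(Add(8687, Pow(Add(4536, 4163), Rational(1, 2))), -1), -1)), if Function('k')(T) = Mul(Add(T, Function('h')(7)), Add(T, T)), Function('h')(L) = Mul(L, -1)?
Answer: 0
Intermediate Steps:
Function('G')(Q, W) = Pow(Add(2, W), Rational(1, 2))
Function('h')(L) = Mul(-1, L)
Function('k')(T) = Mul(2, T, Add(-7, T)) (Function('k')(T) = Mul(Add(T, Mul(-1, 7)), Add(T, T)) = Mul(Add(T, -7), Mul(2, T)) = Mul(Add(-7, T), Mul(2, T)) = Mul(2, T, Add(-7, T)))
Mul(Function('k')(Function('G')(-9, -2)), Pow(Pow(Add(8687, Pow(Add(4536, 4163), Rational(1, 2))), -1), -1)) = Mul(Mul(2, Pow(Add(2, -2), Rational(1, 2)), Add(-7, Pow(Add(2, -2), Rational(1, 2)))), Pow(Pow(Add(8687, Pow(Add(4536, 4163), Rational(1, 2))), -1), -1)) = Mul(Mul(2, Pow(0, Rational(1, 2)), Add(-7, Pow(0, Rational(1, 2)))), Pow(Pow(Add(8687, Pow(8699, Rational(1, 2))), -1), -1)) = Mul(Mul(2, 0, Add(-7, 0)), Add(8687, Pow(8699, Rational(1, 2)))) = Mul(Mul(2, 0, -7), Add(8687, Pow(8699, Rational(1, 2)))) = Mul(0, Add(8687, Pow(8699, Rational(1, 2)))) = 0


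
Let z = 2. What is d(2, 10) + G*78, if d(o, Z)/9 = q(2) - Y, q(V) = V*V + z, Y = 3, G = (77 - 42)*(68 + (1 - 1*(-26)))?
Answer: 259377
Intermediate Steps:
G = 3325 (G = 35*(68 + (1 + 26)) = 35*(68 + 27) = 35*95 = 3325)
q(V) = 2 + V² (q(V) = V*V + 2 = V² + 2 = 2 + V²)
d(o, Z) = 27 (d(o, Z) = 9*((2 + 2²) - 1*3) = 9*((2 + 4) - 3) = 9*(6 - 3) = 9*3 = 27)
d(2, 10) + G*78 = 27 + 3325*78 = 27 + 259350 = 259377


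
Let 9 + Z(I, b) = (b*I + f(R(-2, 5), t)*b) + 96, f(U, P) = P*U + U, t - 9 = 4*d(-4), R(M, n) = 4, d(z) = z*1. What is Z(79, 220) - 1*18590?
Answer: -6403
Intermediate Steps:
d(z) = z
t = -7 (t = 9 + 4*(-4) = 9 - 16 = -7)
f(U, P) = U + P*U
Z(I, b) = 87 - 24*b + I*b (Z(I, b) = -9 + ((b*I + (4*(1 - 7))*b) + 96) = -9 + ((I*b + (4*(-6))*b) + 96) = -9 + ((I*b - 24*b) + 96) = -9 + ((-24*b + I*b) + 96) = -9 + (96 - 24*b + I*b) = 87 - 24*b + I*b)
Z(79, 220) - 1*18590 = (87 - 24*220 + 79*220) - 1*18590 = (87 - 5280 + 17380) - 18590 = 12187 - 18590 = -6403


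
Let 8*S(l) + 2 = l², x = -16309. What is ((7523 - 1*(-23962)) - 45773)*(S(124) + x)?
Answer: 205565028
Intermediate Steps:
S(l) = -¼ + l²/8
((7523 - 1*(-23962)) - 45773)*(S(124) + x) = ((7523 - 1*(-23962)) - 45773)*((-¼ + (⅛)*124²) - 16309) = ((7523 + 23962) - 45773)*((-¼ + (⅛)*15376) - 16309) = (31485 - 45773)*((-¼ + 1922) - 16309) = -14288*(7687/4 - 16309) = -14288*(-57549/4) = 205565028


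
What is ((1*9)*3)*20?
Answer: 540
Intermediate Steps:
((1*9)*3)*20 = (9*3)*20 = 27*20 = 540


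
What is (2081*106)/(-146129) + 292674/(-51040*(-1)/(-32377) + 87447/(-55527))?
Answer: -8543305176604472372/91986088236919 ≈ -92876.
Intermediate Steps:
(2081*106)/(-146129) + 292674/(-51040*(-1)/(-32377) + 87447/(-55527)) = 220586*(-1/146129) + 292674/(51040*(-1/32377) + 87447*(-1/55527)) = -220586/146129 + 292674/(-51040/32377 - 29149/18509) = -220586/146129 + 292674/(-1888456533/599265893) = -220586/146129 + 292674*(-599265893/1888456533) = -220586/146129 - 58463181989294/629485511 = -8543305176604472372/91986088236919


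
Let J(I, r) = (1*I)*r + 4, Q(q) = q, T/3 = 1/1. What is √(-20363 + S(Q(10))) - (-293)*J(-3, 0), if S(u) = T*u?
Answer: 1172 + I*√20333 ≈ 1172.0 + 142.59*I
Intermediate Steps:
T = 3 (T = 3/1 = 3*1 = 3)
S(u) = 3*u
J(I, r) = 4 + I*r (J(I, r) = I*r + 4 = 4 + I*r)
√(-20363 + S(Q(10))) - (-293)*J(-3, 0) = √(-20363 + 3*10) - (-293)*(4 - 3*0) = √(-20363 + 30) - (-293)*(4 + 0) = √(-20333) - (-293)*4 = I*√20333 - 1*(-1172) = I*√20333 + 1172 = 1172 + I*√20333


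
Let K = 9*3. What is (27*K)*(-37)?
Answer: -26973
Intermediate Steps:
K = 27
(27*K)*(-37) = (27*27)*(-37) = 729*(-37) = -26973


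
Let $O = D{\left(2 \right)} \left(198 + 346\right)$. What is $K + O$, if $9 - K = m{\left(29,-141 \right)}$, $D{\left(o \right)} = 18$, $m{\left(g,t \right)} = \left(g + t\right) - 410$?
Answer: $10323$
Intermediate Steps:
$m{\left(g,t \right)} = -410 + g + t$
$K = 531$ ($K = 9 - \left(-410 + 29 - 141\right) = 9 - -522 = 9 + 522 = 531$)
$O = 9792$ ($O = 18 \left(198 + 346\right) = 18 \cdot 544 = 9792$)
$K + O = 531 + 9792 = 10323$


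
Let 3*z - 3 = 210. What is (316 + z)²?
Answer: 149769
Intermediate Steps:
z = 71 (z = 1 + (⅓)*210 = 1 + 70 = 71)
(316 + z)² = (316 + 71)² = 387² = 149769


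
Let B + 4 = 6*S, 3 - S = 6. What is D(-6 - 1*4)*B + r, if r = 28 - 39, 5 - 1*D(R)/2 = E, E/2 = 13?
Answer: 913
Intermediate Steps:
S = -3 (S = 3 - 1*6 = 3 - 6 = -3)
E = 26 (E = 2*13 = 26)
D(R) = -42 (D(R) = 10 - 2*26 = 10 - 52 = -42)
r = -11
B = -22 (B = -4 + 6*(-3) = -4 - 18 = -22)
D(-6 - 1*4)*B + r = -42*(-22) - 11 = 924 - 11 = 913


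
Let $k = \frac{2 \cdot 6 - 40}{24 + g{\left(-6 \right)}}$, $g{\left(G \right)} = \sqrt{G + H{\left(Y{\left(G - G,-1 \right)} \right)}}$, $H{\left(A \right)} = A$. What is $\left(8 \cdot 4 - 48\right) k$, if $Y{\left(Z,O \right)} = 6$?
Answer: $\frac{56}{3} \approx 18.667$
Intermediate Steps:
$g{\left(G \right)} = \sqrt{6 + G}$ ($g{\left(G \right)} = \sqrt{G + 6} = \sqrt{6 + G}$)
$k = - \frac{7}{6}$ ($k = \frac{2 \cdot 6 - 40}{24 + \sqrt{6 - 6}} = \frac{12 - 40}{24 + \sqrt{0}} = - \frac{28}{24 + 0} = - \frac{28}{24} = \left(-28\right) \frac{1}{24} = - \frac{7}{6} \approx -1.1667$)
$\left(8 \cdot 4 - 48\right) k = \left(8 \cdot 4 - 48\right) \left(- \frac{7}{6}\right) = \left(32 - 48\right) \left(- \frac{7}{6}\right) = \left(-16\right) \left(- \frac{7}{6}\right) = \frac{56}{3}$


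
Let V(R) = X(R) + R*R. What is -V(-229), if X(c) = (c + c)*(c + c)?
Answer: -262205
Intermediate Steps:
X(c) = 4*c² (X(c) = (2*c)*(2*c) = 4*c²)
V(R) = 5*R² (V(R) = 4*R² + R*R = 4*R² + R² = 5*R²)
-V(-229) = -5*(-229)² = -5*52441 = -1*262205 = -262205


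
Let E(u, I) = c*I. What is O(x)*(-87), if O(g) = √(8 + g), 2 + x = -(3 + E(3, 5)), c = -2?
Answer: -87*√13 ≈ -313.68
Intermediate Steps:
E(u, I) = -2*I
x = 5 (x = -2 - (3 - 2*5) = -2 - (3 - 10) = -2 - 1*(-7) = -2 + 7 = 5)
O(x)*(-87) = √(8 + 5)*(-87) = √13*(-87) = -87*√13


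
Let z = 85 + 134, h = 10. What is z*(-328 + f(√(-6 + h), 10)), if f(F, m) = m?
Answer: -69642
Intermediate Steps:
z = 219
z*(-328 + f(√(-6 + h), 10)) = 219*(-328 + 10) = 219*(-318) = -69642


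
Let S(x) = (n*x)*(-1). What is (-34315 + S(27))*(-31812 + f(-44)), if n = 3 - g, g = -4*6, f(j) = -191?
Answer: 1121513132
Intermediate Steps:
g = -24
n = 27 (n = 3 - 1*(-24) = 3 + 24 = 27)
S(x) = -27*x (S(x) = (27*x)*(-1) = -27*x)
(-34315 + S(27))*(-31812 + f(-44)) = (-34315 - 27*27)*(-31812 - 191) = (-34315 - 729)*(-32003) = -35044*(-32003) = 1121513132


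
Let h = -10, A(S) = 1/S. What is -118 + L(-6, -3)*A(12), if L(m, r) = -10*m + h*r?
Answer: -221/2 ≈ -110.50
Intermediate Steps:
A(S) = 1/S
L(m, r) = -10*m - 10*r
-118 + L(-6, -3)*A(12) = -118 + (-10*(-6) - 10*(-3))/12 = -118 + (60 + 30)*(1/12) = -118 + 90*(1/12) = -118 + 15/2 = -221/2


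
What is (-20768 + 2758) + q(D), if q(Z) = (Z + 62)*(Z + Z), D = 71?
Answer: 876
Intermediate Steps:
q(Z) = 2*Z*(62 + Z) (q(Z) = (62 + Z)*(2*Z) = 2*Z*(62 + Z))
(-20768 + 2758) + q(D) = (-20768 + 2758) + 2*71*(62 + 71) = -18010 + 2*71*133 = -18010 + 18886 = 876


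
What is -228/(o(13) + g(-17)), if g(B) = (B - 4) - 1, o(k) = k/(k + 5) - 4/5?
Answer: 20520/1987 ≈ 10.327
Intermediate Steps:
o(k) = -⅘ + k/(5 + k) (o(k) = k/(5 + k) - 4*⅕ = k/(5 + k) - ⅘ = -⅘ + k/(5 + k))
g(B) = -5 + B (g(B) = (-4 + B) - 1 = -5 + B)
-228/(o(13) + g(-17)) = -228/((-20 + 13)/(5*(5 + 13)) + (-5 - 17)) = -228/((⅕)*(-7)/18 - 22) = -228/((⅕)*(1/18)*(-7) - 22) = -228/(-7/90 - 22) = -228/(-1987/90) = -228*(-90/1987) = 20520/1987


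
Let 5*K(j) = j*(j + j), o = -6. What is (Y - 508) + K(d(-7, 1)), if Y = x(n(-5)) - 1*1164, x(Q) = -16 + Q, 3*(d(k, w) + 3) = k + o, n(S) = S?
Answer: -75217/45 ≈ -1671.5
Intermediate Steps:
d(k, w) = -5 + k/3 (d(k, w) = -3 + (k - 6)/3 = -3 + (-6 + k)/3 = -3 + (-2 + k/3) = -5 + k/3)
K(j) = 2*j**2/5 (K(j) = (j*(j + j))/5 = (j*(2*j))/5 = (2*j**2)/5 = 2*j**2/5)
Y = -1185 (Y = (-16 - 5) - 1*1164 = -21 - 1164 = -1185)
(Y - 508) + K(d(-7, 1)) = (-1185 - 508) + 2*(-5 + (1/3)*(-7))**2/5 = -1693 + 2*(-5 - 7/3)**2/5 = -1693 + 2*(-22/3)**2/5 = -1693 + (2/5)*(484/9) = -1693 + 968/45 = -75217/45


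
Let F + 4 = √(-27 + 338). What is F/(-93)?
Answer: 4/93 - √311/93 ≈ -0.14662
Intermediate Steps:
F = -4 + √311 (F = -4 + √(-27 + 338) = -4 + √311 ≈ 13.635)
F/(-93) = (-4 + √311)/(-93) = (-4 + √311)*(-1/93) = 4/93 - √311/93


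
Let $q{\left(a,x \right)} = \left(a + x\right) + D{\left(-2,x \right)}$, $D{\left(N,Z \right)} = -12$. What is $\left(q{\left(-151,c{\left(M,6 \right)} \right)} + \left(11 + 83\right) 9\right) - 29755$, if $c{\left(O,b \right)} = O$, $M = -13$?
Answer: $-29085$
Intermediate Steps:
$q{\left(a,x \right)} = -12 + a + x$ ($q{\left(a,x \right)} = \left(a + x\right) - 12 = -12 + a + x$)
$\left(q{\left(-151,c{\left(M,6 \right)} \right)} + \left(11 + 83\right) 9\right) - 29755 = \left(\left(-12 - 151 - 13\right) + \left(11 + 83\right) 9\right) - 29755 = \left(-176 + 94 \cdot 9\right) - 29755 = \left(-176 + 846\right) - 29755 = 670 - 29755 = -29085$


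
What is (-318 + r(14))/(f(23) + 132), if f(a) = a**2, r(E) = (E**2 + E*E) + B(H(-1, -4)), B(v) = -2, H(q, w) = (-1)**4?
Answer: 72/661 ≈ 0.10893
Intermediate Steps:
H(q, w) = 1
r(E) = -2 + 2*E**2 (r(E) = (E**2 + E*E) - 2 = (E**2 + E**2) - 2 = 2*E**2 - 2 = -2 + 2*E**2)
(-318 + r(14))/(f(23) + 132) = (-318 + (-2 + 2*14**2))/(23**2 + 132) = (-318 + (-2 + 2*196))/(529 + 132) = (-318 + (-2 + 392))/661 = (-318 + 390)*(1/661) = 72*(1/661) = 72/661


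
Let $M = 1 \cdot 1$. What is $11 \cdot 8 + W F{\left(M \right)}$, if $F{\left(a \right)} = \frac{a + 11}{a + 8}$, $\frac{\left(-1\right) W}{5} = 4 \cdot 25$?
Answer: $- \frac{1736}{3} \approx -578.67$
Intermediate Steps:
$M = 1$
$W = -500$ ($W = - 5 \cdot 4 \cdot 25 = \left(-5\right) 100 = -500$)
$F{\left(a \right)} = \frac{11 + a}{8 + a}$
$11 \cdot 8 + W F{\left(M \right)} = 11 \cdot 8 - 500 \frac{11 + 1}{8 + 1} = 88 - 500 \cdot \frac{1}{9} \cdot 12 = 88 - \frac{2000}{3} = - \frac{1736}{3}$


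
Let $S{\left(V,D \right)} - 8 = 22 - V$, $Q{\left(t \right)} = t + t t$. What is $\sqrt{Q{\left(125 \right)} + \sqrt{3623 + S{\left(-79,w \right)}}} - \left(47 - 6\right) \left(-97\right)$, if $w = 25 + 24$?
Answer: $3977 + \sqrt{15750 + 2 \sqrt{933}} \approx 4102.7$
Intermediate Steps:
$Q{\left(t \right)} = t + t^{2}$
$w = 49$
$S{\left(V,D \right)} = 30 - V$ ($S{\left(V,D \right)} = 8 - \left(-22 + V\right) = 30 - V$)
$\sqrt{Q{\left(125 \right)} + \sqrt{3623 + S{\left(-79,w \right)}}} - \left(47 - 6\right) \left(-97\right) = \sqrt{125 \left(1 + 125\right) + \sqrt{3623 + \left(30 - -79\right)}} - \left(47 - 6\right) \left(-97\right) = \sqrt{125 \cdot 126 + \sqrt{3623 + \left(30 + 79\right)}} - 41 \left(-97\right) = \sqrt{15750 + \sqrt{3623 + 109}} - -3977 = \sqrt{15750 + \sqrt{3732}} + 3977 = \sqrt{15750 + 2 \sqrt{933}} + 3977 = 3977 + \sqrt{15750 + 2 \sqrt{933}}$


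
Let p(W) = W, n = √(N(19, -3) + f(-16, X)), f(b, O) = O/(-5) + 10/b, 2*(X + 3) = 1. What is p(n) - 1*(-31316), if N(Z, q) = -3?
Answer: 31316 + 5*I*√2/4 ≈ 31316.0 + 1.7678*I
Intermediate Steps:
X = -5/2 (X = -3 + (½)*1 = -3 + ½ = -5/2 ≈ -2.5000)
f(b, O) = 10/b - O/5 (f(b, O) = O*(-⅕) + 10/b = -O/5 + 10/b = 10/b - O/5)
n = 5*I*√2/4 (n = √(-3 + (10/(-16) - ⅕*(-5/2))) = √(-3 + (10*(-1/16) + ½)) = √(-3 + (-5/8 + ½)) = √(-3 - ⅛) = √(-25/8) = 5*I*√2/4 ≈ 1.7678*I)
p(n) - 1*(-31316) = 5*I*√2/4 - 1*(-31316) = 5*I*√2/4 + 31316 = 31316 + 5*I*√2/4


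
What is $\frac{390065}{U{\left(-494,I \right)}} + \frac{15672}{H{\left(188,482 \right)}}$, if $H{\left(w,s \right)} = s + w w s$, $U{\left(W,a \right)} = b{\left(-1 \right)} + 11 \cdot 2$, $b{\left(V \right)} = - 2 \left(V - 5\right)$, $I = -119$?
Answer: $\frac{195448852697}{17036290} \approx 11473.0$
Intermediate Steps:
$b{\left(V \right)} = 10 - 2 V$ ($b{\left(V \right)} = - 2 \left(-5 + V\right) = 10 - 2 V$)
$U{\left(W,a \right)} = 34$ ($U{\left(W,a \right)} = \left(10 - -2\right) + 11 \cdot 2 = \left(10 + 2\right) + 22 = 12 + 22 = 34$)
$H{\left(w,s \right)} = s + s w^{2}$ ($H{\left(w,s \right)} = s + w s w = s + s w^{2}$)
$\frac{390065}{U{\left(-494,I \right)}} + \frac{15672}{H{\left(188,482 \right)}} = \frac{390065}{34} + \frac{15672}{482 \left(1 + 188^{2}\right)} = 390065 \cdot \frac{1}{34} + \frac{15672}{482 \left(1 + 35344\right)} = \frac{22945}{2} + \frac{15672}{482 \cdot 35345} = \frac{22945}{2} + \frac{15672}{17036290} = \frac{22945}{2} + 15672 \cdot \frac{1}{17036290} = \frac{22945}{2} + \frac{7836}{8518145} = \frac{195448852697}{17036290}$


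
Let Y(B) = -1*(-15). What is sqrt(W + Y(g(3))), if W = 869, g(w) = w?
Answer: 2*sqrt(221) ≈ 29.732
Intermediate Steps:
Y(B) = 15
sqrt(W + Y(g(3))) = sqrt(869 + 15) = sqrt(884) = 2*sqrt(221)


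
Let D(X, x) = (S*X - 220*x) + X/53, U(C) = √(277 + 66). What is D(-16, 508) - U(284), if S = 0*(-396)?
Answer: -5923296/53 - 7*√7 ≈ -1.1178e+5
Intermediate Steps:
S = 0
U(C) = 7*√7 (U(C) = √343 = 7*√7)
D(X, x) = -220*x + X/53 (D(X, x) = (0*X - 220*x) + X/53 = (0 - 220*x) + X*(1/53) = -220*x + X/53)
D(-16, 508) - U(284) = (-220*508 + (1/53)*(-16)) - 7*√7 = (-111760 - 16/53) - 7*√7 = -5923296/53 - 7*√7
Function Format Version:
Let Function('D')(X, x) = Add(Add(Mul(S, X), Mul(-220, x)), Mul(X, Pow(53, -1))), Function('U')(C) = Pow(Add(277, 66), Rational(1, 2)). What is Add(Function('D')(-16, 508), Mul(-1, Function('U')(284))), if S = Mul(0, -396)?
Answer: Add(Rational(-5923296, 53), Mul(-7, Pow(7, Rational(1, 2)))) ≈ -1.1178e+5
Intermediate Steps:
S = 0
Function('U')(C) = Mul(7, Pow(7, Rational(1, 2))) (Function('U')(C) = Pow(343, Rational(1, 2)) = Mul(7, Pow(7, Rational(1, 2))))
Function('D')(X, x) = Add(Mul(-220, x), Mul(Rational(1, 53), X)) (Function('D')(X, x) = Add(Add(Mul(0, X), Mul(-220, x)), Mul(X, Pow(53, -1))) = Add(Add(0, Mul(-220, x)), Mul(X, Rational(1, 53))) = Add(Mul(-220, x), Mul(Rational(1, 53), X)))
Add(Function('D')(-16, 508), Mul(-1, Function('U')(284))) = Add(Add(Mul(-220, 508), Mul(Rational(1, 53), -16)), Mul(-1, Mul(7, Pow(7, Rational(1, 2))))) = Add(Add(-111760, Rational(-16, 53)), Mul(-7, Pow(7, Rational(1, 2)))) = Add(Rational(-5923296, 53), Mul(-7, Pow(7, Rational(1, 2))))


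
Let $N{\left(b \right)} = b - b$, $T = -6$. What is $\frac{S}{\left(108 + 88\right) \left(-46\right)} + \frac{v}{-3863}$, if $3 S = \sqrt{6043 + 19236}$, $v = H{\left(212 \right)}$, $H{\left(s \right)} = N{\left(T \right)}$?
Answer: $- \frac{\sqrt{25279}}{27048} \approx -0.0058782$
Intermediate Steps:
$N{\left(b \right)} = 0$
$H{\left(s \right)} = 0$
$v = 0$
$S = \frac{\sqrt{25279}}{3}$ ($S = \frac{\sqrt{6043 + 19236}}{3} = \frac{\sqrt{25279}}{3} \approx 52.998$)
$\frac{S}{\left(108 + 88\right) \left(-46\right)} + \frac{v}{-3863} = \frac{\frac{1}{3} \sqrt{25279}}{\left(108 + 88\right) \left(-46\right)} + \frac{0}{-3863} = \frac{\frac{1}{3} \sqrt{25279}}{196 \left(-46\right)} + 0 \left(- \frac{1}{3863}\right) = \frac{\frac{1}{3} \sqrt{25279}}{-9016} + 0 = \frac{\sqrt{25279}}{3} \left(- \frac{1}{9016}\right) + 0 = - \frac{\sqrt{25279}}{27048} + 0 = - \frac{\sqrt{25279}}{27048}$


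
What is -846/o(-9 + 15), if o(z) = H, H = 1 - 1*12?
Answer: 846/11 ≈ 76.909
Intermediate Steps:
H = -11 (H = 1 - 12 = -11)
o(z) = -11
-846/o(-9 + 15) = -846/(-11) = -846*(-1/11) = 846/11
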